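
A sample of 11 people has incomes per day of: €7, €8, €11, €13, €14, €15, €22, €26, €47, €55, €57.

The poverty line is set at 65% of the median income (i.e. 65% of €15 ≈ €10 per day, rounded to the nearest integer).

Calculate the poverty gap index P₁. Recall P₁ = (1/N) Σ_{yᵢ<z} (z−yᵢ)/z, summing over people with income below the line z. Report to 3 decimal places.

0.045

Below z: €7, €8 (q = 2 of N = 11).
Relative gaps: (10−7)/10 = 0.3000; (10−8)/10 = 0.2000.
Sum of shortfalls = 0.500000; P₁ averages over all N: 0.500000 / 11 = 0.045.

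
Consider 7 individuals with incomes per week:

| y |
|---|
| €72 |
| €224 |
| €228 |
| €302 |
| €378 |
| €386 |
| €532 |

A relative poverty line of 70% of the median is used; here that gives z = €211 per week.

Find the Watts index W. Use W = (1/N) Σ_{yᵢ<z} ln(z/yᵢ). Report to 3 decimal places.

Below z: €72 (q = 1 of N = 7).
ln(z/y) terms: ln(211/72) = 1.0752.
W = 1.075192 / 7 = 0.154.

0.154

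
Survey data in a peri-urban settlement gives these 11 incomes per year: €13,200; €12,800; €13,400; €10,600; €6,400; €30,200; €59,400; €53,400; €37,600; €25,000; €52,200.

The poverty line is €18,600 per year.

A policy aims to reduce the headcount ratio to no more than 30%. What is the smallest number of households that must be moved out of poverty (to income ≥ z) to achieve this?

2

Currently q = 5 of N = 11 are below the line (H = 0.455).
A headcount ratio of at most 30% allows at most ⌊0.30 × 11⌋ = 3 poor households.
So at least 5 − 3 = 2 must be lifted.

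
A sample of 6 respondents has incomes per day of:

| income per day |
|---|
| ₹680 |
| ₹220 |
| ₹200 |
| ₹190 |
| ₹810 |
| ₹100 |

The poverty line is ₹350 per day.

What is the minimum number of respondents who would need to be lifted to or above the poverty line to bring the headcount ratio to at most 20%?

3

Currently q = 4 of N = 6 are below the line (H = 0.667).
A headcount ratio of at most 20% allows at most ⌊0.20 × 6⌋ = 1 poor respondents.
So at least 4 − 1 = 3 must be lifted.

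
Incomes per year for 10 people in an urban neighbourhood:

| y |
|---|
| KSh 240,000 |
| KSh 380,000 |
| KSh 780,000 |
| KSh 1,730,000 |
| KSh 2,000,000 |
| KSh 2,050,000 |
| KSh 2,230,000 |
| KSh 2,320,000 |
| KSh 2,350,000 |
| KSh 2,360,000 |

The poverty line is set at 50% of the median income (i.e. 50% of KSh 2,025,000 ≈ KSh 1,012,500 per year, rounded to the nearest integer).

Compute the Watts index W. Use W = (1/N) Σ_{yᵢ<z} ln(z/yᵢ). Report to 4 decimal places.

0.2680

Below z: KSh 240,000, KSh 380,000, KSh 780,000 (q = 3 of N = 10).
Log gaps: ln(1012500/240000) = 1.4395; ln(1012500/380000) = 0.9800; ln(1012500/780000) = 0.2609.
W = 2.680429 / 10 = 0.2680.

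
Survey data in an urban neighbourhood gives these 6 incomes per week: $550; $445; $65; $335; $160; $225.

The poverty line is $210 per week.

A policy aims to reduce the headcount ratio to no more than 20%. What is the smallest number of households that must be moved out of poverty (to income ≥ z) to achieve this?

1

Currently q = 2 of N = 6 are below the line (H = 0.333).
A headcount ratio of at most 20% allows at most ⌊0.20 × 6⌋ = 1 poor households.
So at least 2 − 1 = 1 must be lifted.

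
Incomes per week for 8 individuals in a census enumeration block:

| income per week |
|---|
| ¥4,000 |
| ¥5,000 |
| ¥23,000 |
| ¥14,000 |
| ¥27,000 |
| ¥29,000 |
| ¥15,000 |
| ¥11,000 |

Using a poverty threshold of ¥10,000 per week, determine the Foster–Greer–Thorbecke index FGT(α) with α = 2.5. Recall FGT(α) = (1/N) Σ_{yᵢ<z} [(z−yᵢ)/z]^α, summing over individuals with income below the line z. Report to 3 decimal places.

Poor units: ¥4,000, ¥5,000 (q = 2 of N = 8).
Normalized shortfalls: (10000−4000)/10000 = 0.6000; (10000−5000)/10000 = 0.5000.
Raised to α = 2.5: 0.27885; 0.17678.
Sum = 0.455631; FGT(2.5) = 0.455631 / 8 = 0.057.

0.057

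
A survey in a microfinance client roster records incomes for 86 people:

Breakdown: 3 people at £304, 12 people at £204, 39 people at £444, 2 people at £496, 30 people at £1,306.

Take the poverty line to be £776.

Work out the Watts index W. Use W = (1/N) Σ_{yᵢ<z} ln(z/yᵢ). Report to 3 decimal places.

Incomes under z: 12×£204, 3×£304, 39×£444, 2×£496 (q = 56 of N = 86).
Log shortfalls: ln(776/204) = 1.3360 (×12); ln(776/304) = 0.9371 (×3); ln(776/444) = 0.5583 (×39); ln(776/496) = 0.4476 (×2).
W = 41.513708 / 86 = 0.483.

0.483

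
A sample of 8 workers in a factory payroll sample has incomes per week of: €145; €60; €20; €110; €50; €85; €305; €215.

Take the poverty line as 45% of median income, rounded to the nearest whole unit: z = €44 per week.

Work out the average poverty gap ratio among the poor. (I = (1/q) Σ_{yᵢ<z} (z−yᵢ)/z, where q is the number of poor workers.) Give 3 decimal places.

Below the line: €20 (q = 1 of N = 8).
Relative gaps: 0.5455; sum = 0.545455.
I averages over the q = 1 poor units only: 0.545455 / 1 = 0.545.

0.545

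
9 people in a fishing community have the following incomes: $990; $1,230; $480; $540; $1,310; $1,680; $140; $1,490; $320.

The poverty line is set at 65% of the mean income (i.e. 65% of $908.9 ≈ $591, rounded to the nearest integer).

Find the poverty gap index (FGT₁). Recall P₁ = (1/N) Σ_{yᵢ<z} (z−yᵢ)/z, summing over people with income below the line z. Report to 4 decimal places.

Below z: $140, $320, $480, $540 (q = 4 of N = 9).
Relative gaps: (591−140)/591 = 0.7631; (591−320)/591 = 0.4585; (591−480)/591 = 0.1878; (591−540)/591 = 0.0863.
Sum of shortfalls = 1.495770; P₁ averages over all N: 1.495770 / 9 = 0.1662.

0.1662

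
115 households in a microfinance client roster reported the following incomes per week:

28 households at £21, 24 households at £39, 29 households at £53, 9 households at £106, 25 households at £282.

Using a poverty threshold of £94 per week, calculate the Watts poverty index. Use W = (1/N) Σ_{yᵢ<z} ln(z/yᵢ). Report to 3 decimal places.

Poor units: 28×£21, 24×£39, 29×£53 (q = 81 of N = 115).
ln(z/y) terms: ln(94/21) = 1.4988 (×28); ln(94/39) = 0.8797 (×24); ln(94/53) = 0.5730 (×29).
W = 79.696304 / 115 = 0.693.

0.693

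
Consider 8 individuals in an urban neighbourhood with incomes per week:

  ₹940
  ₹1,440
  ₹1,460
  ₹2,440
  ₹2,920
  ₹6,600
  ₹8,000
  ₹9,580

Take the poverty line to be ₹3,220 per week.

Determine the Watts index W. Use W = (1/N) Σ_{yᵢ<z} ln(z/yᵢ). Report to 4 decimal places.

0.4003

Poor units: ₹940, ₹1,440, ₹1,460, ₹2,440, ₹2,920 (q = 5 of N = 8).
Log gaps: ln(3220/940) = 1.2313; ln(3220/1440) = 0.8047; ln(3220/1460) = 0.7909; ln(3220/2440) = 0.2774; ln(3220/2920) = 0.0978.
W = 3.202121 / 8 = 0.4003.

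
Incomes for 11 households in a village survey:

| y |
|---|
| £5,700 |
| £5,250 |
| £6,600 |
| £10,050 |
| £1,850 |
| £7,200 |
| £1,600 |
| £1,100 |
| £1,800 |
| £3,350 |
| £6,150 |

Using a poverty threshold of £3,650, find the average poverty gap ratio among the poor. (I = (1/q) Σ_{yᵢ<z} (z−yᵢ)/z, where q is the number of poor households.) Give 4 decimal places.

0.4685

Below the line: £1,100, £1,600, £1,800, £1,850, £3,350 (q = 5 of N = 11).
Relative gaps: 0.6986, 0.5616, 0.5068, 0.4932, 0.0822; sum = 2.342466.
I averages over the q = 5 poor units only: 2.342466 / 5 = 0.4685.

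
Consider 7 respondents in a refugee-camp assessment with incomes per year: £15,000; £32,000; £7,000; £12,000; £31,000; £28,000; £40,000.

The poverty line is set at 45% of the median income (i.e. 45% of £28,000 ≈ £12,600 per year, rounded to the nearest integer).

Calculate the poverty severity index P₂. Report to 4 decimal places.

Poor units: £7,000, £12,000 (q = 2 of N = 7).
Gap ratios (z−y)/z: (12600−7000)/12600 = 0.4444; (12600−12000)/12600 = 0.0476.
Squared: 0.1975; 0.0023.
Sum = 0.199798; P₂ = 0.199798 / 7 = 0.0285.

0.0285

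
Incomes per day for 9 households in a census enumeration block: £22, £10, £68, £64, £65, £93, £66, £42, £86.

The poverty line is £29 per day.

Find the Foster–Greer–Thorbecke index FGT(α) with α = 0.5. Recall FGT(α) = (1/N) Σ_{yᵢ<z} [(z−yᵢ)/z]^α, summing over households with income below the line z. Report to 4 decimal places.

Below the line: £10, £22 (q = 2 of N = 9).
Normalized shortfalls: (29−10)/29 = 0.6552; (29−22)/29 = 0.2414.
Raised to α = 0.5: 0.80943; 0.49130.
Sum = 1.300731; FGT(0.5) = 1.300731 / 9 = 0.1445.

0.1445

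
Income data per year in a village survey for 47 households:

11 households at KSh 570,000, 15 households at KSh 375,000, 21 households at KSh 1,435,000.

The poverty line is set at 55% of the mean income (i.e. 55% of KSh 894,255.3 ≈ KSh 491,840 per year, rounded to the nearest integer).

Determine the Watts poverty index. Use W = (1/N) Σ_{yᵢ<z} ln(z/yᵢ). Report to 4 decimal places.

0.0866

Poor units: 15×KSh 375,000 (q = 15 of N = 47).
ln(z/y) terms: ln(491840/375000) = 0.2712 (×15).
W = 4.068412 / 47 = 0.0866.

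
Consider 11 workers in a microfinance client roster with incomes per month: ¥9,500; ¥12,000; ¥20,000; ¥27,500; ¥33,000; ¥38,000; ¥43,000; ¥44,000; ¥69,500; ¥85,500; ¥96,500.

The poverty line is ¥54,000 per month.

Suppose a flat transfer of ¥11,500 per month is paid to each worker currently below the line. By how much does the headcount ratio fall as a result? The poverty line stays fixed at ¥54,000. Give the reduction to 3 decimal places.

0.182

Before: below the line — ¥9,500, ¥12,000, ¥20,000, ¥27,500, ¥33,000, ¥38,000, ¥43,000, ¥44,000; headcount ratio = 0.72727.
After the ¥11,500 transfer: below the line — ¥21,000, ¥23,500, ¥31,500, ¥39,000, ¥44,500, ¥49,500; headcount ratio = 0.54545.
Reduction = 0.72727 − 0.54545 = 0.182.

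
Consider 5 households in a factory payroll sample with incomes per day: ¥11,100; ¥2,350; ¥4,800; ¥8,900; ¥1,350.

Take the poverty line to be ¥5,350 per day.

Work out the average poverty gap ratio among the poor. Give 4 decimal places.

Below z: ¥1,350, ¥2,350, ¥4,800 (q = 3 of N = 5).
Shortfall ratios (z−y)/z: 0.7477, 0.5607, 0.1028; sum = 1.411215.
The income-gap ratio divides by q (the poor only): 1.411215 / 3 = 0.4704.

0.4704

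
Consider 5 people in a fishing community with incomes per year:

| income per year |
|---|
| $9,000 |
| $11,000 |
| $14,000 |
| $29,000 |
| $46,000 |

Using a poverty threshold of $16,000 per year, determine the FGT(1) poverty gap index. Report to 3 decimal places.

Incomes under z: $9,000, $11,000, $14,000 (q = 3 of N = 5).
Shortfall ratios: (16000−9000)/16000 = 0.4375; (16000−11000)/16000 = 0.3125; (16000−14000)/16000 = 0.1250.
Sum of shortfalls = 0.875000; P₁ averages over all N: 0.875000 / 5 = 0.175.

0.175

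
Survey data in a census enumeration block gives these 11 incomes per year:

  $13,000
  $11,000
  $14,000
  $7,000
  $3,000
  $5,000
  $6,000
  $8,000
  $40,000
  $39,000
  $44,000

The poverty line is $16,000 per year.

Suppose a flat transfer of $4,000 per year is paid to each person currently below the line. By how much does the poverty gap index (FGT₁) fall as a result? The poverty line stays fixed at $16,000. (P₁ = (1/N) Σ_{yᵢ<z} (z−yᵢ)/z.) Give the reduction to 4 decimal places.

Before: below the line — $3,000, $5,000, $6,000, $7,000, $8,000, $11,000, $13,000, $14,000; poverty gap index (FGT₁) = 0.346591.
After the $4,000 transfer: below the line — $7,000, $9,000, $10,000, $11,000, $12,000, $15,000; poverty gap index (FGT₁) = 0.181818.
Reduction = 0.346591 − 0.181818 = 0.1648.

0.1648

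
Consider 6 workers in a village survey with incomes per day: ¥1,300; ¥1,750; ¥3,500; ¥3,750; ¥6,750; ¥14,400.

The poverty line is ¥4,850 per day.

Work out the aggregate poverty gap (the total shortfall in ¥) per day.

¥9,100

Below the line: ¥1,300, ¥1,750, ¥3,500, ¥3,750 (q = 4 of N = 6).
Individual gaps: 4850−1300 = 3550; 4850−1750 = 3100; 4850−3500 = 1350; 4850−3750 = 1100.
Aggregate gap = ¥9,100.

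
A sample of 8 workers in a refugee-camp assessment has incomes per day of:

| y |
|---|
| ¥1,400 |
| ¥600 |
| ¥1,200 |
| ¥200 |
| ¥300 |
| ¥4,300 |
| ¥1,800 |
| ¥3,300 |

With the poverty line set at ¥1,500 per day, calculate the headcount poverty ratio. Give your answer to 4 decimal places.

0.6250

5 of the 8 workers have income below ¥1,500.
H = 5/8 = 0.6250.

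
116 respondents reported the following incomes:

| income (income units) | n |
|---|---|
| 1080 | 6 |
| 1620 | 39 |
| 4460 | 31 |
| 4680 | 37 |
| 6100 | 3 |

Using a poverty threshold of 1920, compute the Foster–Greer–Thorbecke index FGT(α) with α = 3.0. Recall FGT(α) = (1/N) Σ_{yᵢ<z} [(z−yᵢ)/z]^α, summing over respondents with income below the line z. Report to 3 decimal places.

0.006

Incomes under z: 6×1080, 39×1620 (q = 45 of N = 116).
Gap ratios (z−y)/z: (1920−1080)/1920 = 0.4375 (×6); (1920−1620)/1920 = 0.1562 (×39).
Raised to α = 3.0: 0.08374 (×6); 0.00381 (×39).
Sum = 0.651215; FGT(3.0) = 0.651215 / 116 = 0.006.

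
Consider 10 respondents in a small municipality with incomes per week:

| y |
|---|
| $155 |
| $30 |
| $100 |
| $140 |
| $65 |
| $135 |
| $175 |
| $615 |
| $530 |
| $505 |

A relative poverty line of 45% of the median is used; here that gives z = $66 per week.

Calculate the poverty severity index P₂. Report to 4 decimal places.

Poor units: $30, $65 (q = 2 of N = 10).
Shortfall ratios: (66−30)/66 = 0.5455; (66−65)/66 = 0.0152.
Squared: 0.2975; 0.0002.
Sum = 0.297750; P₂ = 0.297750 / 10 = 0.0298.

0.0298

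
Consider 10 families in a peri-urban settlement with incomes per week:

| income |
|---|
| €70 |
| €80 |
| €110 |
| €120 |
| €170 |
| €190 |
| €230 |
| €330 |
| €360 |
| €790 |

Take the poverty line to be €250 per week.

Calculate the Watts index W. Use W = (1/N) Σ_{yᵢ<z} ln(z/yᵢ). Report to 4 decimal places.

Below the line: €70, €80, €110, €120, €170, €190, €230 (q = 7 of N = 10).
Log shortfalls: ln(250/70) = 1.2730; ln(250/80) = 1.1394; ln(250/110) = 0.8210; ln(250/120) = 0.7340; ln(250/170) = 0.3857; ln(250/190) = 0.2744; ln(250/230) = 0.0834.
W = 4.710831 / 10 = 0.4711.

0.4711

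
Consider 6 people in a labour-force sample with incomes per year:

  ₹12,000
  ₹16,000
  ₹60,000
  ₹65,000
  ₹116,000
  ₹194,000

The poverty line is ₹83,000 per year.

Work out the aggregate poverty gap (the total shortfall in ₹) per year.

Below z: ₹12,000, ₹16,000, ₹60,000, ₹65,000 (q = 4 of N = 6).
Individual gaps: 83000−12000 = 71000; 83000−16000 = 67000; 83000−60000 = 23000; 83000−65000 = 18000.
Aggregate gap = ₹179,000.

₹179,000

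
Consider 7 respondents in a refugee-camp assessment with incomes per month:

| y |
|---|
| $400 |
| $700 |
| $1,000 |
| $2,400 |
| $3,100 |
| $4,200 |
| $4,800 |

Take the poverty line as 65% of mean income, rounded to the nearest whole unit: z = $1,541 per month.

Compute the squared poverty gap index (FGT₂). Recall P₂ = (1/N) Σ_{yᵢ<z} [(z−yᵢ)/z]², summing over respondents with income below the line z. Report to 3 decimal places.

Incomes under z: $400, $700, $1,000 (q = 3 of N = 7).
Relative gaps: (1541−400)/1541 = 0.7404; (1541−700)/1541 = 0.5457; (1541−1000)/1541 = 0.3511.
Squared: 0.5482; 0.2978; 0.1233.
Sum = 0.969327; P₂ = 0.969327 / 7 = 0.138.

0.138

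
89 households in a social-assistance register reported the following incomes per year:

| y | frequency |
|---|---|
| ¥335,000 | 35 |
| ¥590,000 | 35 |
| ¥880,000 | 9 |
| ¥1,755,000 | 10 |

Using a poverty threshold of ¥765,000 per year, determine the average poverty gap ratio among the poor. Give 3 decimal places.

Below z: 35×¥335,000, 35×¥590,000 (q = 70 of N = 89).
Relative gaps: 0.5621 (×35), 0.2288 (×35); sum = 27.679739.
I averages over the q = 70 poor units only: 27.679739 / 70 = 0.395.

0.395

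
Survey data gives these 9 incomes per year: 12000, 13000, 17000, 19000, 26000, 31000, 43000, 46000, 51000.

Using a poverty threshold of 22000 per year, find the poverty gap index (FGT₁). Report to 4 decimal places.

0.1364

Below z: 12000, 13000, 17000, 19000 (q = 4 of N = 9).
Relative gaps: (22000−12000)/22000 = 0.4545; (22000−13000)/22000 = 0.4091; (22000−17000)/22000 = 0.2273; (22000−19000)/22000 = 0.1364.
Sum of shortfalls = 1.227273; P₁ averages over all N: 1.227273 / 9 = 0.1364.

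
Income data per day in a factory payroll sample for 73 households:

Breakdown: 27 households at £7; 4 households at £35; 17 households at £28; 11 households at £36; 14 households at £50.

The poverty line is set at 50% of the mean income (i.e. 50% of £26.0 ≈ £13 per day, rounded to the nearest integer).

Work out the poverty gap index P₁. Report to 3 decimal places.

0.171

Incomes under z: 27×£7 (q = 27 of N = 73).
Relative gaps: (13−7)/13 = 0.4615 (×27).
Sum of shortfalls = 12.461538; P₁ averages over all N: 12.461538 / 73 = 0.171.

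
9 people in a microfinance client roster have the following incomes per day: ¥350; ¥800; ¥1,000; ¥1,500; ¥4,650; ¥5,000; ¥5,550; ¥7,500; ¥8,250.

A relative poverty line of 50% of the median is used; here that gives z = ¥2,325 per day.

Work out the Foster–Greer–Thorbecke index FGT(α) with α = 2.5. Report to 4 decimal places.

Incomes under z: ¥350, ¥800, ¥1,000, ¥1,500 (q = 4 of N = 9).
Relative gaps: (2325−350)/2325 = 0.8495; (2325−800)/2325 = 0.6559; (2325−1000)/2325 = 0.5699; (2325−1500)/2325 = 0.3548.
Raised to α = 2.5: 0.66506; 0.34843; 0.24518; 0.07500.
Sum = 1.333672; FGT(2.5) = 1.333672 / 9 = 0.1482.

0.1482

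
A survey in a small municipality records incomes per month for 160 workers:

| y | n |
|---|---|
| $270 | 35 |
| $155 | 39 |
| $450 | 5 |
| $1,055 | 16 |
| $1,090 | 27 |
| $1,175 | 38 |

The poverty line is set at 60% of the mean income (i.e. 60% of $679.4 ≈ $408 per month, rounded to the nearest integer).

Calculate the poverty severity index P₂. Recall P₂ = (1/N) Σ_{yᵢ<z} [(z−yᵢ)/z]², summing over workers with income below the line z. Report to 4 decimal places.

Below z: 39×$155, 35×$270 (q = 74 of N = 160).
Normalized shortfalls: (408−155)/408 = 0.6201 (×39); (408−270)/408 = 0.3382 (×35).
Squared: 0.3845 (×39); 0.1144 (×35).
Sum = 19.000451; P₂ = 19.000451 / 160 = 0.1188.

0.1188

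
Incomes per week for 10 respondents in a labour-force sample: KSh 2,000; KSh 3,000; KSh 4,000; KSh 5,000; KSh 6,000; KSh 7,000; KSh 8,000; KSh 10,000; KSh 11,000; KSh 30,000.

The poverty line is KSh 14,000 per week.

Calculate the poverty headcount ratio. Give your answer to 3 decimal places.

0.900

9 of the 10 respondents have income below KSh 14,000.
H = 9/10 = 0.900.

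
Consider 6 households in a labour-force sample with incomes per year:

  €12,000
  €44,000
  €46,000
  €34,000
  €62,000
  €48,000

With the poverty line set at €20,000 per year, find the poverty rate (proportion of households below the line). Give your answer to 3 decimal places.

1 of the 6 households have income below €20,000.
H = 1/6 = 0.167.

0.167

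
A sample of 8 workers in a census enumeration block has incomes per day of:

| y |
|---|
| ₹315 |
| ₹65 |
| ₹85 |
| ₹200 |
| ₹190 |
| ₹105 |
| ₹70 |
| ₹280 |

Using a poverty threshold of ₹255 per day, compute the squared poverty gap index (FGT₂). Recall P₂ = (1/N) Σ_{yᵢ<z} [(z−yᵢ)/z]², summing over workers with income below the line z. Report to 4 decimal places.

0.2479

Incomes under z: ₹65, ₹70, ₹85, ₹105, ₹190, ₹200 (q = 6 of N = 8).
Shortfall ratios: (255−65)/255 = 0.7451; (255−70)/255 = 0.7255; (255−85)/255 = 0.6667; (255−105)/255 = 0.5882; (255−190)/255 = 0.2549; (255−200)/255 = 0.2157.
Squared: 0.5552; 0.5263; 0.4444; 0.3460; 0.0650; 0.0465.
Sum = 1.983468; P₂ = 1.983468 / 8 = 0.2479.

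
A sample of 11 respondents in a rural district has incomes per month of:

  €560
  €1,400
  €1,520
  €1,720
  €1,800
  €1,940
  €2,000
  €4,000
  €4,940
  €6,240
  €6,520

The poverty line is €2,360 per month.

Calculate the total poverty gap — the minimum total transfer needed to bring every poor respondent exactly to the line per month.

Below z: €560, €1,400, €1,520, €1,720, €1,800, €1,940, €2,000 (q = 7 of N = 11).
Individual gaps: 2360−560 = 1800; 2360−1400 = 960; 2360−1520 = 840; 2360−1720 = 640; 2360−1800 = 560; 2360−1940 = 420; 2360−2000 = 360.
Aggregate gap = €5,580.

€5,580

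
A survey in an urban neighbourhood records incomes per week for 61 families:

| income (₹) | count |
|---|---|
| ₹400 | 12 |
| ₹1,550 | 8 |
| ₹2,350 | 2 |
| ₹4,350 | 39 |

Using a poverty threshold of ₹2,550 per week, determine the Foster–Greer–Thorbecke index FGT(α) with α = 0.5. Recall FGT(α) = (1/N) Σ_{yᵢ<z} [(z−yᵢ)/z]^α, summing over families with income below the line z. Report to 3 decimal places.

Below z: 12×₹400, 8×₹1,550, 2×₹2,350 (q = 22 of N = 61).
Relative gaps: (2550−400)/2550 = 0.8431 (×12); (2550−1550)/2550 = 0.3922 (×8); (2550−2350)/2550 = 0.0784 (×2).
Raised to α = 0.5: 0.91823 (×12); 0.62622 (×8); 0.28006 (×2).
Sum = 16.588607; FGT(0.5) = 16.588607 / 61 = 0.272.

0.272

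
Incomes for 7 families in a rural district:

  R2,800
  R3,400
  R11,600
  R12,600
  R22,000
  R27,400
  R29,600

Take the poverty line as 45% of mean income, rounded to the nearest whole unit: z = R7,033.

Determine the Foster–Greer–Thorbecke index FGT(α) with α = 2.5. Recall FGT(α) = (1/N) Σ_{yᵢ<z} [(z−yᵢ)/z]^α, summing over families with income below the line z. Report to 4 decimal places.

0.0675

Below z: R2,800, R3,400 (q = 2 of N = 7).
Normalized shortfalls: (7033−2800)/7033 = 0.6019; (7033−3400)/7033 = 0.5166.
Raised to α = 2.5: 0.28104; 0.19178.
Sum = 0.472824; FGT(2.5) = 0.472824 / 7 = 0.0675.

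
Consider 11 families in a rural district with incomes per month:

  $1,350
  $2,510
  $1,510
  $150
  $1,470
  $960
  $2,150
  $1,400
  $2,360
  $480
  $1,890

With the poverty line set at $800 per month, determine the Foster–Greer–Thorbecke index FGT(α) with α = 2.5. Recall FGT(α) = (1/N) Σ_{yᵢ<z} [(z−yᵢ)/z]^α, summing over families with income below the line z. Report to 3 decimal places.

Below z: $150, $480 (q = 2 of N = 11).
Normalized shortfalls: (800−150)/800 = 0.8125; (800−480)/800 = 0.4000.
Raised to α = 2.5: 0.59506; 0.10119.
Sum = 0.696250; FGT(2.5) = 0.696250 / 11 = 0.063.

0.063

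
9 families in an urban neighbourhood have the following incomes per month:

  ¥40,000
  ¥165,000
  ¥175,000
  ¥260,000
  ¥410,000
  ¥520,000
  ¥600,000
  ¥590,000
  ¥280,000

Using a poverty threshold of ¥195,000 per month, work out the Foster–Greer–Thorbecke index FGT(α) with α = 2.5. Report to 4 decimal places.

Below the line: ¥40,000, ¥165,000, ¥175,000 (q = 3 of N = 9).
Normalized shortfalls: (195000−40000)/195000 = 0.7949; (195000−165000)/195000 = 0.1538; (195000−175000)/195000 = 0.1026.
Raised to α = 2.5: 0.56330; 0.00928; 0.00337.
Sum = 0.575956; FGT(2.5) = 0.575956 / 9 = 0.0640.

0.0640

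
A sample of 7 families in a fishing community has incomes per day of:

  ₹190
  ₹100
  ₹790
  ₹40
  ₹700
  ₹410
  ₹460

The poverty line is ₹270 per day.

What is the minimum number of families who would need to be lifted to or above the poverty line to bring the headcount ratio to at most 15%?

Currently q = 3 of N = 7 are below the line (H = 0.429).
A headcount ratio of at most 15% allows at most ⌊0.15 × 7⌋ = 1 poor families.
So at least 3 − 1 = 2 must be lifted.

2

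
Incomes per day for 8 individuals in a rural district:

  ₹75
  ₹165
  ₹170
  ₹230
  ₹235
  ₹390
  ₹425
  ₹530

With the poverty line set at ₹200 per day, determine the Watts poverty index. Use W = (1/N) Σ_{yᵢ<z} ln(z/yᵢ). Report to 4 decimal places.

Below z: ₹75, ₹165, ₹170 (q = 3 of N = 8).
ln(z/y) terms: ln(200/75) = 0.9808; ln(200/165) = 0.1924; ln(200/170) = 0.1625.
W = 1.335720 / 8 = 0.1670.

0.1670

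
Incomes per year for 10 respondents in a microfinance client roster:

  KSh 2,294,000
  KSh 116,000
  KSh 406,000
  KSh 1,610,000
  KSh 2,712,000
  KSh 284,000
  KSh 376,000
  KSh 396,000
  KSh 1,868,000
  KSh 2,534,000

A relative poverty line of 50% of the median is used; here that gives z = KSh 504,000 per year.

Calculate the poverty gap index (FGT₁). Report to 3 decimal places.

Poor units: KSh 116,000, KSh 284,000, KSh 376,000, KSh 396,000, KSh 406,000 (q = 5 of N = 10).
Gap ratios (z−y)/z: (504000−116000)/504000 = 0.7698; (504000−284000)/504000 = 0.4365; (504000−376000)/504000 = 0.2540; (504000−396000)/504000 = 0.2143; (504000−406000)/504000 = 0.1944.
Sum of shortfalls = 1.869048; P₁ averages over all N: 1.869048 / 10 = 0.187.

0.187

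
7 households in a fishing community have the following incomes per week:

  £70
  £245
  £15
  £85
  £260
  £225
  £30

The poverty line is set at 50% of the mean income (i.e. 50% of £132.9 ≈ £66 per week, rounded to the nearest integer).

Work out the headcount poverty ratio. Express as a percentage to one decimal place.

28.6%

2 of the 7 households have income below £66.
H = 2/7 = 28.6%.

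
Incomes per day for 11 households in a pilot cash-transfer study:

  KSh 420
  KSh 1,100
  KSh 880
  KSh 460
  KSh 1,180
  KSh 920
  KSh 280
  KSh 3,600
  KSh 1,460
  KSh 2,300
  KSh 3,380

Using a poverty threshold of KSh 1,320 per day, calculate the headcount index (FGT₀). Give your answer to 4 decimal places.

0.6364

7 of the 11 households have income below KSh 1,320.
H = 7/11 = 0.6364.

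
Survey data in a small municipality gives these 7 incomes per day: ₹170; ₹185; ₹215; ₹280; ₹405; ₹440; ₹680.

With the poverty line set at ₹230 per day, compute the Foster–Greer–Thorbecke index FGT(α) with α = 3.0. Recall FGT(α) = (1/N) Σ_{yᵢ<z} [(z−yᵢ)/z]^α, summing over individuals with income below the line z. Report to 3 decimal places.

Incomes under z: ₹170, ₹185, ₹215 (q = 3 of N = 7).
Gap ratios (z−y)/z: (230−170)/230 = 0.2609; (230−185)/230 = 0.1957; (230−215)/230 = 0.0652.
Raised to α = 3.0: 0.01775; 0.00749; 0.00028.
Sum = 0.025520; FGT(3.0) = 0.025520 / 7 = 0.004.

0.004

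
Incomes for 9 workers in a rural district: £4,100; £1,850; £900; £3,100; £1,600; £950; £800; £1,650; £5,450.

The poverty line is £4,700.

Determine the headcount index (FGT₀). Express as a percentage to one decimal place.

88.9%

8 of the 9 workers have income below £4,700.
H = 8/9 = 88.9%.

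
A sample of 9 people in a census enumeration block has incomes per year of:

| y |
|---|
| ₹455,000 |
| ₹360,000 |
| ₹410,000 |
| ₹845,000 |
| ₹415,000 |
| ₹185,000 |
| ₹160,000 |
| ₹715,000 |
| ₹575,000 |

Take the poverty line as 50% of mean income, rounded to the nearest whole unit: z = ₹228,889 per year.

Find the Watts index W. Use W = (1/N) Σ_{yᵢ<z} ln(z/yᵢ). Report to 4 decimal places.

0.0634

Poor units: ₹160,000, ₹185,000 (q = 2 of N = 9).
ln(z/y) terms: ln(228889/160000) = 0.3581; ln(228889/185000) = 0.2129.
W = 0.570945 / 9 = 0.0634.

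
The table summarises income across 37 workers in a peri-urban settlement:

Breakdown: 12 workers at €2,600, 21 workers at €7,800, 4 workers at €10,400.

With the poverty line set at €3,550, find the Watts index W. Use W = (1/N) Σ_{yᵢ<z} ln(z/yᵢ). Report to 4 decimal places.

Below z: 12×€2,600 (q = 12 of N = 37).
ln(z/y) terms: ln(3550/2600) = 0.3114 (×12).
W = 3.737234 / 37 = 0.1010.

0.1010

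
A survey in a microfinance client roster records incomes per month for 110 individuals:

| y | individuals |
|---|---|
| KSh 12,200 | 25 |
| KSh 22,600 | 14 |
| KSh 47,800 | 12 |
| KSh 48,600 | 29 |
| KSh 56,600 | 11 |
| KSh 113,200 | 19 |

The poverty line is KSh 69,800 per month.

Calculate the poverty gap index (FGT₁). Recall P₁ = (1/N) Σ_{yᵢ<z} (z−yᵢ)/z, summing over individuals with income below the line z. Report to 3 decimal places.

Incomes under z: 25×KSh 12,200, 14×KSh 22,600, 12×KSh 47,800, 29×KSh 48,600, 11×KSh 56,600 (q = 91 of N = 110).
Gap ratios (z−y)/z: (69800−12200)/69800 = 0.8252 (×25); (69800−22600)/69800 = 0.6762 (×14); (69800−47800)/69800 = 0.3152 (×12); (69800−48600)/69800 = 0.3037 (×29); (69800−56600)/69800 = 0.1891 (×11).
Σ = 44.767908. Dividing by the full population N = 110 gives P₁ = 0.407.

0.407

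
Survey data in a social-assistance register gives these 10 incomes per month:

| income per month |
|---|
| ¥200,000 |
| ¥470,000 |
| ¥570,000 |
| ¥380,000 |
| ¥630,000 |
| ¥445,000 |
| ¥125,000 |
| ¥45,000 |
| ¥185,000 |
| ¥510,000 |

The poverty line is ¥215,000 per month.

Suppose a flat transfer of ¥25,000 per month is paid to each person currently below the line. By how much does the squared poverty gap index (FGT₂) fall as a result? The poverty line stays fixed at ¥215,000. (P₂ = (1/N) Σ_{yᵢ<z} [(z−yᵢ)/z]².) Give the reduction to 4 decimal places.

0.0278

Before: below the line — ¥45,000, ¥125,000, ¥185,000, ¥200,000; squared poverty gap index (FGT₂) = 0.082477.
After the ¥25,000 transfer: below the line — ¥70,000, ¥150,000, ¥210,000; squared poverty gap index (FGT₂) = 0.054678.
Reduction = 0.082477 − 0.054678 = 0.0278.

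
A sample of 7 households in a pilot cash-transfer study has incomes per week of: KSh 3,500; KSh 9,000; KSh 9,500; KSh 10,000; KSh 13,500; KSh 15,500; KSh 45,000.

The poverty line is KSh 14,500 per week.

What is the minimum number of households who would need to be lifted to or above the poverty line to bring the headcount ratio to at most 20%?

Currently q = 5 of N = 7 are below the line (H = 0.714).
A headcount ratio of at most 20% allows at most ⌊0.20 × 7⌋ = 1 poor households.
So at least 5 − 1 = 4 must be lifted.

4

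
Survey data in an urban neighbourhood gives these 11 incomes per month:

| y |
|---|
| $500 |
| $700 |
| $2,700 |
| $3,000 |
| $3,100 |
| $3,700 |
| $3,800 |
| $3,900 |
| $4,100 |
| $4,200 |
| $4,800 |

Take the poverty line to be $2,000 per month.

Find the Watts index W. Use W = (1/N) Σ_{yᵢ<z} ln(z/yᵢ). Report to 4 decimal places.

0.2215

Poor units: $500, $700 (q = 2 of N = 11).
ln(z/y) terms: ln(2000/500) = 1.3863; ln(2000/700) = 1.0498.
W = 2.436116 / 11 = 0.2215.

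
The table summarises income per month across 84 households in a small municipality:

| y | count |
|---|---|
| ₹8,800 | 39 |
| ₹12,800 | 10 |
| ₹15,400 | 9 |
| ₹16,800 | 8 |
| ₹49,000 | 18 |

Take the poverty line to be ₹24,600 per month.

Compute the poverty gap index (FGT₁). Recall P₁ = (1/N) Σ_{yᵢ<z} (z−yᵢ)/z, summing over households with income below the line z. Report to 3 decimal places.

Poor units: 39×₹8,800, 10×₹12,800, 9×₹15,400, 8×₹16,800 (q = 66 of N = 84).
Normalized shortfalls: (24600−8800)/24600 = 0.6423 (×39); (24600−12800)/24600 = 0.4797 (×10); (24600−15400)/24600 = 0.3740 (×9); (24600−16800)/24600 = 0.3171 (×8).
Σ = 35.747967. Dividing by the full population N = 84 gives P₁ = 0.426.

0.426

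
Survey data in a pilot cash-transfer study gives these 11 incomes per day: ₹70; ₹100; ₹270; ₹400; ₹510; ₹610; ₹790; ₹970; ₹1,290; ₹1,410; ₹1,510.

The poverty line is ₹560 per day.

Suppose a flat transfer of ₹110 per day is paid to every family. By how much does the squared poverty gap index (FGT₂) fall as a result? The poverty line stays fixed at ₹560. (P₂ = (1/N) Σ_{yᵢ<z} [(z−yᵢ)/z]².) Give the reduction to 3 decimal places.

Before: below the line — ₹70, ₹100, ₹270, ₹400, ₹510; squared poverty gap index (FGT₂) = 0.16347.
After the ₹110 transfer: below the line — ₹180, ₹210, ₹380, ₹510; squared poverty gap index (FGT₂) = 0.08749.
Reduction = 0.16347 − 0.08749 = 0.076.

0.076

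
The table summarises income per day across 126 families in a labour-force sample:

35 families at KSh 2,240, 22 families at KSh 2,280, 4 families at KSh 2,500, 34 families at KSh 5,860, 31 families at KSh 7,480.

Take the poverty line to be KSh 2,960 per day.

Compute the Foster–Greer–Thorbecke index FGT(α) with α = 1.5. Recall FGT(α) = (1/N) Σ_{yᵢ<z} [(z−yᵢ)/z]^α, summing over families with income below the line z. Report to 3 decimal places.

Below z: 35×KSh 2,240, 22×KSh 2,280, 4×KSh 2,500 (q = 61 of N = 126).
Relative gaps: (2960−2240)/2960 = 0.2432 (×35); (2960−2280)/2960 = 0.2297 (×22); (2960−2500)/2960 = 0.1554 (×4).
Raised to α = 1.5: 0.11997 (×35); 0.11011 (×22); 0.06126 (×4).
Sum = 6.866306; FGT(1.5) = 6.866306 / 126 = 0.054.

0.054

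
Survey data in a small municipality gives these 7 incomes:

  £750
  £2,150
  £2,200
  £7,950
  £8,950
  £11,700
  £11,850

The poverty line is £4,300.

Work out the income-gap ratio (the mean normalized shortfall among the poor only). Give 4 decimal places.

Below z: £750, £2,150, £2,200 (q = 3 of N = 7).
Relative gaps: 0.8256, 0.5000, 0.4884; sum = 1.813953.
The income-gap ratio divides by q (the poor only): 1.813953 / 3 = 0.6047.

0.6047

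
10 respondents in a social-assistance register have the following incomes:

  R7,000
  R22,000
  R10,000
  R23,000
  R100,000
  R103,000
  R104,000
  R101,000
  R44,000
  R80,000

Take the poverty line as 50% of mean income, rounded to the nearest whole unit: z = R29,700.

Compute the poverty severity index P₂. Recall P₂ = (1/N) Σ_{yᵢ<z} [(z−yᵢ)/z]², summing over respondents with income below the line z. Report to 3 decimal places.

Poor units: R7,000, R10,000, R22,000, R23,000 (q = 4 of N = 10).
Normalized shortfalls: (29700−7000)/29700 = 0.7643; (29700−10000)/29700 = 0.6633; (29700−22000)/29700 = 0.2593; (29700−23000)/29700 = 0.2256.
Squared: 0.5842; 0.4400; 0.0672; 0.0509.
Sum = 1.142242; P₂ = 1.142242 / 10 = 0.114.

0.114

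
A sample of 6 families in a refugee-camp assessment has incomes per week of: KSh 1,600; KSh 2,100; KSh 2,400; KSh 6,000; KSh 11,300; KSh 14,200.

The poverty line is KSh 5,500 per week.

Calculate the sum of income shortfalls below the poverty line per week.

Below z: KSh 1,600, KSh 2,100, KSh 2,400 (q = 3 of N = 6).
Individual gaps: 5500−1600 = 3900; 5500−2100 = 3400; 5500−2400 = 3100.
Aggregate gap = KSh 10,400.

KSh 10,400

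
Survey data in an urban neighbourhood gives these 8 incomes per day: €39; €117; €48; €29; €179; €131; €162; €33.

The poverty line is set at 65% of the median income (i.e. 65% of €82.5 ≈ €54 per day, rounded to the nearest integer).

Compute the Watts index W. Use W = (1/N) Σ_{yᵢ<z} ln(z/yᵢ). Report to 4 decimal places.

0.1947

Below z: €29, €33, €39, €48 (q = 4 of N = 8).
Log gaps: ln(54/29) = 0.6217; ln(54/33) = 0.4925; ln(54/39) = 0.3254; ln(54/48) = 0.1178.
W = 1.557370 / 8 = 0.1947.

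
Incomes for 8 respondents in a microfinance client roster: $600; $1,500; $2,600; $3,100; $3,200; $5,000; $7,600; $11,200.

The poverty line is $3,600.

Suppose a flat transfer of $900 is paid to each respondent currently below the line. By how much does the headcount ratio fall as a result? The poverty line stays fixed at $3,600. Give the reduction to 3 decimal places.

0.250

Before: below the line — $600, $1,500, $2,600, $3,100, $3,200; headcount ratio = 0.62500.
After the $900 transfer: below the line — $1,500, $2,400, $3,500; headcount ratio = 0.37500.
Reduction = 0.62500 − 0.37500 = 0.250.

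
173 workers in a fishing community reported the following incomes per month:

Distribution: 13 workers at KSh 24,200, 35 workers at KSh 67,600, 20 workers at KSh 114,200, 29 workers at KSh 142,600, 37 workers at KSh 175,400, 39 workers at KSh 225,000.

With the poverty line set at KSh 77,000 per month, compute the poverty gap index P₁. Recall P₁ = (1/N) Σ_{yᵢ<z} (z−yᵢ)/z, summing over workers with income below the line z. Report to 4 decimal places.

0.0762

Below z: 13×KSh 24,200, 35×KSh 67,600 (q = 48 of N = 173).
Shortfall ratios: (77000−24200)/77000 = 0.6857 (×13); (77000−67600)/77000 = 0.1221 (×35).
Σ = 13.187013. Dividing by the full population N = 173 gives P₁ = 0.0762.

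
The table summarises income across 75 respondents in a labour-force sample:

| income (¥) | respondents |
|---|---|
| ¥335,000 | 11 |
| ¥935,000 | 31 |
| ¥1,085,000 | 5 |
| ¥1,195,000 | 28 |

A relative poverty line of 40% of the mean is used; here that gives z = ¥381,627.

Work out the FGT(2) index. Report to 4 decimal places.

Poor units: 11×¥335,000 (q = 11 of N = 75).
Shortfall ratios: (381627−335000)/381627 = 0.1222 (×11).
Squared: 0.0149 (×11).
Sum = 0.164206; P₂ = 0.164206 / 75 = 0.0022.

0.0022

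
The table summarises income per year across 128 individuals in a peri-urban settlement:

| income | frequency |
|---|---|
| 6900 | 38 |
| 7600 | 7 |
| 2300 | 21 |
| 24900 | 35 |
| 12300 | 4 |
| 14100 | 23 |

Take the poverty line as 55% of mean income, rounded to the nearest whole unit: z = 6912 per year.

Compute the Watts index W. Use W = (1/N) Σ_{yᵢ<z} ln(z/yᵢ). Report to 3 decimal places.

0.181

Poor units: 21×2300, 38×6900 (q = 59 of N = 128).
Log gaps: ln(6912/2300) = 1.1003 (×21); ln(6912/6900) = 0.0017 (×38).
W = 23.173378 / 128 = 0.181.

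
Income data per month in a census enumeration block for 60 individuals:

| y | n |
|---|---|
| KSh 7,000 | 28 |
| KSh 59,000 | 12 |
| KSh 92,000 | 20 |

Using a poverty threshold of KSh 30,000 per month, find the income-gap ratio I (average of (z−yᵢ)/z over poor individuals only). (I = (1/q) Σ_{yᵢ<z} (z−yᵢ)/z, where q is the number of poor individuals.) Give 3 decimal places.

Below z: 28×KSh 7,000 (q = 28 of N = 60).
Relative gaps: 0.7667 (×28); sum = 21.466667.
I averages over the q = 28 poor units only: 21.466667 / 28 = 0.767.

0.767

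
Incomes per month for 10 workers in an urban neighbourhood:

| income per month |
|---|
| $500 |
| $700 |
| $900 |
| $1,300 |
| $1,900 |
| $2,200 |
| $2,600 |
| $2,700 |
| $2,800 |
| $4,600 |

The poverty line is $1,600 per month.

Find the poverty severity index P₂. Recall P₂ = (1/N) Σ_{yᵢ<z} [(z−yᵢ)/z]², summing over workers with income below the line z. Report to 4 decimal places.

0.1016

Poor units: $500, $700, $900, $1,300 (q = 4 of N = 10).
Relative gaps: (1600−500)/1600 = 0.6875; (1600−700)/1600 = 0.5625; (1600−900)/1600 = 0.4375; (1600−1300)/1600 = 0.1875.
Squared: 0.4727; 0.3164; 0.1914; 0.0352.
Sum = 1.015625; P₂ = 1.015625 / 10 = 0.1016.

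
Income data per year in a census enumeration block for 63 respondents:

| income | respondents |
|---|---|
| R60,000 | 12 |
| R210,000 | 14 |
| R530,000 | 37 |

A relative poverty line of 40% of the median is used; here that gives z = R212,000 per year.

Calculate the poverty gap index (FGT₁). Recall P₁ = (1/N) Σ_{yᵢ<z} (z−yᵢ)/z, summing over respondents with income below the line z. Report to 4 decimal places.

0.1387

Poor units: 12×R60,000, 14×R210,000 (q = 26 of N = 63).
Normalized shortfalls: (212000−60000)/212000 = 0.7170 (×12); (212000−210000)/212000 = 0.0094 (×14).
Sum of shortfalls = 8.735849; P₁ averages over all N: 8.735849 / 63 = 0.1387.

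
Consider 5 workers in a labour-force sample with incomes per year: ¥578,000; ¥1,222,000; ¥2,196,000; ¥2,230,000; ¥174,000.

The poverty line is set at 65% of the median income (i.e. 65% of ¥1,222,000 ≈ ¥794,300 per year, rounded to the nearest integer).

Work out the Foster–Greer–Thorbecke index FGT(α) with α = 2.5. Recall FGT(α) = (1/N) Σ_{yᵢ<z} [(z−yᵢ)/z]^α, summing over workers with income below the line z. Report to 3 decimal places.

Below the line: ¥174,000, ¥578,000 (q = 2 of N = 5).
Relative gaps: (794300−174000)/794300 = 0.7809; (794300−578000)/794300 = 0.2723.
Raised to α = 2.5: 0.53894; 0.03870.
Sum = 0.577640; FGT(2.5) = 0.577640 / 5 = 0.116.

0.116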